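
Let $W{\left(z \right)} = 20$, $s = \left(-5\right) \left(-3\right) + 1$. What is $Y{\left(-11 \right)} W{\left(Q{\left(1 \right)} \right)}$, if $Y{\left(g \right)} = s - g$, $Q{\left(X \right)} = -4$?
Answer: $540$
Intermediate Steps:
$s = 16$ ($s = 15 + 1 = 16$)
$Y{\left(g \right)} = 16 - g$
$Y{\left(-11 \right)} W{\left(Q{\left(1 \right)} \right)} = \left(16 - -11\right) 20 = \left(16 + 11\right) 20 = 27 \cdot 20 = 540$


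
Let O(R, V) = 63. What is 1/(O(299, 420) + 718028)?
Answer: 1/718091 ≈ 1.3926e-6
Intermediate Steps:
1/(O(299, 420) + 718028) = 1/(63 + 718028) = 1/718091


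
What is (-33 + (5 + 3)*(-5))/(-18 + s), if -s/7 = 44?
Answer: 73/326 ≈ 0.22393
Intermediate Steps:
s = -308 (s = -7*44 = -308)
(-33 + (5 + 3)*(-5))/(-18 + s) = (-33 + (5 + 3)*(-5))/(-18 - 308) = (-33 + 8*(-5))/(-326) = -(-33 - 40)/326 = -1/326*(-73) = 73/326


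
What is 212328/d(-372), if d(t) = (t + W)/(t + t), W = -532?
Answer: 19746504/113 ≈ 1.7475e+5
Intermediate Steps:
d(t) = (-532 + t)/(2*t) (d(t) = (t - 532)/(t + t) = (-532 + t)/((2*t)) = (-532 + t)*(1/(2*t)) = (-532 + t)/(2*t))
212328/d(-372) = 212328/(((½)*(-532 - 372)/(-372))) = 212328/(((½)*(-1/372)*(-904))) = 212328/(113/93) = 212328*(93/113) = 19746504/113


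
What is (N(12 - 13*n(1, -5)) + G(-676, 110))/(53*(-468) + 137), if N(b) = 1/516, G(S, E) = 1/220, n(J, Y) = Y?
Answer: -46/175012365 ≈ -2.6284e-7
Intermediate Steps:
G(S, E) = 1/220
N(b) = 1/516
(N(12 - 13*n(1, -5)) + G(-676, 110))/(53*(-468) + 137) = (1/516 + 1/220)/(53*(-468) + 137) = 46/(7095*(-24804 + 137)) = (46/7095)/(-24667) = (46/7095)*(-1/24667) = -46/175012365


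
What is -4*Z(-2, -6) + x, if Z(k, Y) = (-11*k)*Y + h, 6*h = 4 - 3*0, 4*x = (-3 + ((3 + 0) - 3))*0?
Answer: 1576/3 ≈ 525.33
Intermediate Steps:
x = 0 (x = ((-3 + ((3 + 0) - 3))*0)/4 = ((-3 + (3 - 3))*0)/4 = ((-3 + 0)*0)/4 = (-3*0)/4 = (¼)*0 = 0)
h = ⅔ (h = (4 - 3*0)/6 = (4 + 0)/6 = (⅙)*4 = ⅔ ≈ 0.66667)
Z(k, Y) = ⅔ - 11*Y*k (Z(k, Y) = (-11*k)*Y + ⅔ = -11*Y*k + ⅔ = ⅔ - 11*Y*k)
-4*Z(-2, -6) + x = -4*(⅔ - 11*(-6)*(-2)) + 0 = -4*(⅔ - 132) + 0 = -4*(-394/3) + 0 = 1576/3 + 0 = 1576/3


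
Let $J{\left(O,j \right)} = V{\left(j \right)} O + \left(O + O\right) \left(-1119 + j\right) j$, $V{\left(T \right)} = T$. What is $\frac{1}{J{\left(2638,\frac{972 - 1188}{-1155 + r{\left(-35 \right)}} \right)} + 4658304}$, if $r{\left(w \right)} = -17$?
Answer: $\frac{85849}{306557243580} \approx 2.8004 \cdot 10^{-7}$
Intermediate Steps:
$J{\left(O,j \right)} = O j + 2 O j \left(-1119 + j\right)$ ($J{\left(O,j \right)} = j O + \left(O + O\right) \left(-1119 + j\right) j = O j + 2 O \left(-1119 + j\right) j = O j + 2 O j \left(-1119 + j\right)$)
$\frac{1}{J{\left(2638,\frac{972 - 1188}{-1155 + r{\left(-35 \right)}} \right)} + 4658304} = \frac{1}{2638 \frac{972 - 1188}{-1155 - 17} \left(-2237 + 2 \frac{972 - 1188}{-1155 - 17}\right) + 4658304} = \frac{1}{2638 \left(- \frac{216}{-1172}\right) \left(-2237 + 2 \left(- \frac{216}{-1172}\right)\right) + 4658304} = \frac{1}{2638 \left(\left(-216\right) \left(- \frac{1}{1172}\right)\right) \left(-2237 + 2 \left(\left(-216\right) \left(- \frac{1}{1172}\right)\right)\right) + 4658304} = \frac{1}{2638 \cdot \frac{54}{293} \left(-2237 + 2 \cdot \frac{54}{293}\right) + 4658304} = \frac{1}{2638 \cdot \frac{54}{293} \left(-2237 + \frac{108}{293}\right) + 4658304} = \frac{1}{2638 \cdot \frac{54}{293} \left(- \frac{655333}{293}\right) + 4658304} = \frac{1}{- \frac{93353496516}{85849} + 4658304} = \frac{1}{\frac{306557243580}{85849}} = \frac{85849}{306557243580}$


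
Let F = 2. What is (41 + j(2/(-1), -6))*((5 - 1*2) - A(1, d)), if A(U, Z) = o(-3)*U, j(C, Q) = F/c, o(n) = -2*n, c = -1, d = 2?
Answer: -117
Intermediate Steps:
j(C, Q) = -2 (j(C, Q) = 2/(-1) = 2*(-1) = -2)
A(U, Z) = 6*U (A(U, Z) = (-2*(-3))*U = 6*U)
(41 + j(2/(-1), -6))*((5 - 1*2) - A(1, d)) = (41 - 2)*((5 - 1*2) - 6) = 39*((5 - 2) - 1*6) = 39*(3 - 6) = 39*(-3) = -117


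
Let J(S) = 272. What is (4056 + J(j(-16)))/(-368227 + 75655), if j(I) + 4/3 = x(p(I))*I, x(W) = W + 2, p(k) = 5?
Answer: -1082/73143 ≈ -0.014793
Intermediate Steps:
x(W) = 2 + W
j(I) = -4/3 + 7*I (j(I) = -4/3 + (2 + 5)*I = -4/3 + 7*I)
(4056 + J(j(-16)))/(-368227 + 75655) = (4056 + 272)/(-368227 + 75655) = 4328/(-292572) = 4328*(-1/292572) = -1082/73143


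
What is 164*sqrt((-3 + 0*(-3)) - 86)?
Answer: 164*I*sqrt(89) ≈ 1547.2*I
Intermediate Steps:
164*sqrt((-3 + 0*(-3)) - 86) = 164*sqrt((-3 + 0) - 86) = 164*sqrt(-3 - 86) = 164*sqrt(-89) = 164*(I*sqrt(89)) = 164*I*sqrt(89)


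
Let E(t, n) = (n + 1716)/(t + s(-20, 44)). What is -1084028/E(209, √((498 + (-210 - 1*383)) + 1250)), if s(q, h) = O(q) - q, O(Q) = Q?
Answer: -11781216304/89197 + 20596532*√1155/267591 ≈ -1.2947e+5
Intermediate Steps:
s(q, h) = 0 (s(q, h) = q - q = 0)
E(t, n) = (1716 + n)/t (E(t, n) = (n + 1716)/(t + 0) = (1716 + n)/t)
-1084028/E(209, √((498 + (-210 - 1*383)) + 1250)) = -1084028*209/(1716 + √((498 + (-210 - 1*383)) + 1250)) = -1084028*209/(1716 + √((498 + (-210 - 383)) + 1250)) = -1084028*209/(1716 + √((498 - 593) + 1250)) = -1084028*209/(1716 + √(-95 + 1250)) = -1084028*209/(1716 + √1155) = -1084028/(156/19 + √1155/209)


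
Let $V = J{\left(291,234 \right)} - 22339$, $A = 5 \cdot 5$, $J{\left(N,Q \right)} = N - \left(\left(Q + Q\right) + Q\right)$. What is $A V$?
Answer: $-568750$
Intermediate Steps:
$J{\left(N,Q \right)} = N - 3 Q$ ($J{\left(N,Q \right)} = N - \left(2 Q + Q\right) = N - 3 Q$)
$A = 25$
$V = -22750$ ($V = \left(291 - 702\right) - 22339 = -411 - 22339 = -22750$)
$A V = 25 \left(-22750\right) = -568750$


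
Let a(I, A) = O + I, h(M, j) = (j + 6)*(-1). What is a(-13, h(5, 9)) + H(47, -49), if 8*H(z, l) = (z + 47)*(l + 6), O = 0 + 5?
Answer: -2053/4 ≈ -513.25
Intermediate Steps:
O = 5
H(z, l) = (6 + l)*(47 + z)/8 (H(z, l) = ((z + 47)*(l + 6))/8 = ((47 + z)*(6 + l))/8 = ((6 + l)*(47 + z))/8 = (6 + l)*(47 + z)/8)
h(M, j) = -6 - j (h(M, j) = (6 + j)*(-1) = -6 - j)
a(I, A) = 5 + I
a(-13, h(5, 9)) + H(47, -49) = (5 - 13) + (141/4 + (3/4)*47 + (47/8)*(-49) + (1/8)*(-49)*47) = -8 + (141/4 + 141/4 - 2303/8 - 2303/8) = -8 - 2021/4 = -2053/4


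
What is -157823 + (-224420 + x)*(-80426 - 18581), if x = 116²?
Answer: 20886754925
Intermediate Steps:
x = 13456
-157823 + (-224420 + x)*(-80426 - 18581) = -157823 + (-224420 + 13456)*(-80426 - 18581) = -157823 - 210964*(-99007) = -157823 + 20886912748 = 20886754925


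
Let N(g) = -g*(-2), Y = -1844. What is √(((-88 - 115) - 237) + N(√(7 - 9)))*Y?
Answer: -1844*√(-440 + 2*I*√2) ≈ -124.32 - 38680.0*I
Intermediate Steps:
N(g) = 2*g
√(((-88 - 115) - 237) + N(√(7 - 9)))*Y = √(((-88 - 115) - 237) + 2*√(7 - 9))*(-1844) = √((-203 - 237) + 2*√(-2))*(-1844) = √(-440 + 2*(I*√2))*(-1844) = √(-440 + 2*I*√2)*(-1844) = -1844*√(-440 + 2*I*√2)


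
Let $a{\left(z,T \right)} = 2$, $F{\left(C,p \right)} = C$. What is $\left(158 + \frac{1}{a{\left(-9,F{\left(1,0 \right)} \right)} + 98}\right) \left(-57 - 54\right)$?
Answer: $- \frac{1753911}{100} \approx -17539.0$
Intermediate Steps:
$\left(158 + \frac{1}{a{\left(-9,F{\left(1,0 \right)} \right)} + 98}\right) \left(-57 - 54\right) = \left(158 + \frac{1}{2 + 98}\right) \left(-57 - 54\right) = \left(158 + \frac{1}{100}\right) \left(-111\right) = \frac{15801}{100} \left(-111\right) = - \frac{1753911}{100}$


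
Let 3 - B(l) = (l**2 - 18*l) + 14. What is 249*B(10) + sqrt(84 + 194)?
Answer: 17181 + sqrt(278) ≈ 17198.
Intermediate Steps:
B(l) = -11 - l**2 + 18*l (B(l) = 3 - ((l**2 - 18*l) + 14) = 3 - (14 + l**2 - 18*l) = 3 + (-14 - l**2 + 18*l) = -11 - l**2 + 18*l)
249*B(10) + sqrt(84 + 194) = 249*(-11 - 1*10**2 + 18*10) + sqrt(84 + 194) = 249*(-11 - 1*100 + 180) + sqrt(278) = 249*(-11 - 100 + 180) + sqrt(278) = 249*69 + sqrt(278) = 17181 + sqrt(278)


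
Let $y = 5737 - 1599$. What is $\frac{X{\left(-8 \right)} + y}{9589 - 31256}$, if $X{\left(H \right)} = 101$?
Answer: $- \frac{4239}{21667} \approx -0.19564$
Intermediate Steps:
$y = 4138$
$\frac{X{\left(-8 \right)} + y}{9589 - 31256} = \frac{101 + 4138}{9589 - 31256} = \frac{4239}{-21667} = 4239 \left(- \frac{1}{21667}\right) = - \frac{4239}{21667}$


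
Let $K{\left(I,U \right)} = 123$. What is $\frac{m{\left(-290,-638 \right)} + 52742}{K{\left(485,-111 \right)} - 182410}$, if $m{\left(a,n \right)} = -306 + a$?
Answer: $- \frac{52146}{182287} \approx -0.28607$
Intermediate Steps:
$\frac{m{\left(-290,-638 \right)} + 52742}{K{\left(485,-111 \right)} - 182410} = \frac{\left(-306 - 290\right) + 52742}{123 - 182410} = \frac{-596 + 52742}{-182287} = 52146 \left(- \frac{1}{182287}\right) = - \frac{52146}{182287}$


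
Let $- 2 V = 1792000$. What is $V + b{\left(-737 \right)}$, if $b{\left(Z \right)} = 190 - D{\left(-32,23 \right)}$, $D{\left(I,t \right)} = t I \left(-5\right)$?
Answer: $-899490$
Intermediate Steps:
$D{\left(I,t \right)} = - 5 I t$ ($D{\left(I,t \right)} = I t \left(-5\right) = - 5 I t$)
$b{\left(Z \right)} = -3490$ ($b{\left(Z \right)} = 190 - \left(-5\right) \left(-32\right) 23 = 190 - 3680 = -3490$)
$V = -896000$ ($V = \left(- \frac{1}{2}\right) 1792000 = -896000$)
$V + b{\left(-737 \right)} = -896000 - 3490 = -899490$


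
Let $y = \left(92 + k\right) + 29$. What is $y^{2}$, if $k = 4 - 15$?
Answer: $12100$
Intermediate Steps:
$k = -11$ ($k = 4 - 15 = -11$)
$y = 110$ ($y = \left(92 - 11\right) + 29 = 81 + 29 = 110$)
$y^{2} = 110^{2} = 12100$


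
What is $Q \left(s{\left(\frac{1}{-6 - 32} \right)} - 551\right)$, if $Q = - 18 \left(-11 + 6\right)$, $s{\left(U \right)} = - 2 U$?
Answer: $- \frac{942120}{19} \approx -49585.0$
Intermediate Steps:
$Q = 90$ ($Q = \left(-18\right) \left(-5\right) = 90$)
$Q \left(s{\left(\frac{1}{-6 - 32} \right)} - 551\right) = 90 \left(- \frac{2}{-6 - 32} - 551\right) = 90 \left(- \frac{2}{-38} - 551\right) = 90 \left(\left(-2\right) \left(- \frac{1}{38}\right) - 551\right) = 90 \left(\frac{1}{19} - 551\right) = 90 \left(- \frac{10468}{19}\right) = - \frac{942120}{19}$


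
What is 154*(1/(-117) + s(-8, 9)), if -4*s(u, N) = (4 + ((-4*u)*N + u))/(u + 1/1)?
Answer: 182600/117 ≈ 1560.7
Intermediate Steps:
s(u, N) = -(4 + u - 4*N*u)/(4*(1 + u)) (s(u, N) = -(4 + ((-4*u)*N + u))/(4*(u + 1/1)) = -(4 + (-4*N*u + u))/(4*(u + 1)) = -(4 + (u - 4*N*u))/(4*(1 + u)) = -(4 + u - 4*N*u)/(4*(1 + u)))
154*(1/(-117) + s(-8, 9)) = 154*(1/(-117) + (-1 - ¼*(-8) + 9*(-8))/(1 - 8)) = 154*(-1/117 + (-1 + 2 - 72)/(-7)) = 154*(-1/117 - ⅐*(-71)) = 154*(-1/117 + 71/7) = 154*(8300/819) = 182600/117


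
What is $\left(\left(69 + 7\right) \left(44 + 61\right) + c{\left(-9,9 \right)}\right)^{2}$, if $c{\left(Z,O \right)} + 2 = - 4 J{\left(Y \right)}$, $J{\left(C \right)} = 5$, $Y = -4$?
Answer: $63329764$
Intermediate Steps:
$c{\left(Z,O \right)} = -22$ ($c{\left(Z,O \right)} = -2 - 20 = -22$)
$\left(\left(69 + 7\right) \left(44 + 61\right) + c{\left(-9,9 \right)}\right)^{2} = \left(\left(69 + 7\right) \left(44 + 61\right) - 22\right)^{2} = \left(76 \cdot 105 - 22\right)^{2} = \left(7980 - 22\right)^{2} = 7958^{2} = 63329764$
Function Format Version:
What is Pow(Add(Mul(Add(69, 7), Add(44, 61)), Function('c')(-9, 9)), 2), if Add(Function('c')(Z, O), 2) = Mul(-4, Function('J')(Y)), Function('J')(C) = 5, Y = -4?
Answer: 63329764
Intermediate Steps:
Function('c')(Z, O) = -22 (Function('c')(Z, O) = Add(-2, Mul(-4, 5)) = Add(-2, -20) = -22)
Pow(Add(Mul(Add(69, 7), Add(44, 61)), Function('c')(-9, 9)), 2) = Pow(Add(Mul(Add(69, 7), Add(44, 61)), -22), 2) = Pow(Add(Mul(76, 105), -22), 2) = Pow(Add(7980, -22), 2) = Pow(7958, 2) = 63329764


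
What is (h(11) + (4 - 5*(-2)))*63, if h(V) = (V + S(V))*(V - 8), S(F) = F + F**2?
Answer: 27909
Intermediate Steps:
h(V) = (-8 + V)*(V + V*(1 + V)) (h(V) = (V + V*(1 + V))*(V - 8) = (V + V*(1 + V))*(-8 + V) = (-8 + V)*(V + V*(1 + V)))
(h(11) + (4 - 5*(-2)))*63 = (11*(-16 + 11**2 - 6*11) + (4 - 5*(-2)))*63 = (11*(-16 + 121 - 66) + (4 + 10))*63 = (11*39 + 14)*63 = (429 + 14)*63 = 443*63 = 27909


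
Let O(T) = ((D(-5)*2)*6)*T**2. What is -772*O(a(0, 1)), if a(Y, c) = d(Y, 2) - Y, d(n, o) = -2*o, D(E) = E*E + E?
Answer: -2964480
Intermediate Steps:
D(E) = E + E**2 (D(E) = E**2 + E = E + E**2)
a(Y, c) = -4 - Y (a(Y, c) = -2*2 - Y = -4 - Y)
O(T) = 240*T**2 (O(T) = ((-5*(1 - 5)*2)*6)*T**2 = ((-5*(-4)*2)*6)*T**2 = ((20*2)*6)*T**2 = (40*6)*T**2 = 240*T**2)
-772*O(a(0, 1)) = -185280*(-4 - 1*0)**2 = -185280*(-4 + 0)**2 = -185280*(-4)**2 = -185280*16 = -772*3840 = -2964480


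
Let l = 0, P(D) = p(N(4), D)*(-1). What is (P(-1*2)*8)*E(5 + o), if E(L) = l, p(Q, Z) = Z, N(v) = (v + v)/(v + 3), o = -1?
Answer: 0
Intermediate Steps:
N(v) = 2*v/(3 + v) (N(v) = (2*v)/(3 + v) = 2*v/(3 + v))
P(D) = -D (P(D) = D*(-1) = -D)
E(L) = 0
(P(-1*2)*8)*E(5 + o) = (-(-1)*2*8)*0 = (-1*(-2)*8)*0 = (2*8)*0 = 16*0 = 0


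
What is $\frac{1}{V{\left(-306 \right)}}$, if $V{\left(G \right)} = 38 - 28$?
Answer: $\frac{1}{10} \approx 0.1$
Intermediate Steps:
$V{\left(G \right)} = 10$ ($V{\left(G \right)} = 38 - 28 = 10$)
$\frac{1}{V{\left(-306 \right)}} = \frac{1}{10}$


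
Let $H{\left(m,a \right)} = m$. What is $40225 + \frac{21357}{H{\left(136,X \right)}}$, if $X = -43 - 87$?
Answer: $\frac{5491957}{136} \approx 40382.0$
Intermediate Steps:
$X = -130$ ($X = -43 - 87 = -130$)
$40225 + \frac{21357}{H{\left(136,X \right)}} = 40225 + \frac{21357}{136} = \frac{5491957}{136}$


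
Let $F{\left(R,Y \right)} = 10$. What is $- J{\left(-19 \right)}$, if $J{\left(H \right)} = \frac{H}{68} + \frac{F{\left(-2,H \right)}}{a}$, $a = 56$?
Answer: $\frac{12}{119} \approx 0.10084$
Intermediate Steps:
$J{\left(H \right)} = \frac{5}{28} + \frac{H}{68}$ ($J{\left(H \right)} = \frac{H}{68} + \frac{10}{56} = H \frac{1}{68} + 10 \cdot \frac{1}{56} = \frac{H}{68} + \frac{5}{28} = \frac{5}{28} + \frac{H}{68}$)
$- J{\left(-19 \right)} = - (\frac{5}{28} + \frac{1}{68} \left(-19\right)) = - (\frac{5}{28} - \frac{19}{68}) = \left(-1\right) \left(- \frac{12}{119}\right) = \frac{12}{119}$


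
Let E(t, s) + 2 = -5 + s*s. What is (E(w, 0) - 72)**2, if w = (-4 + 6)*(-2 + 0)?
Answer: 6241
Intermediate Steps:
w = -4 (w = 2*(-2) = -4)
E(t, s) = -7 + s**2 (E(t, s) = -2 + (-5 + s*s) = -2 + (-5 + s**2) = -7 + s**2)
(E(w, 0) - 72)**2 = ((-7 + 0**2) - 72)**2 = ((-7 + 0) - 72)**2 = (-7 - 72)**2 = (-79)**2 = 6241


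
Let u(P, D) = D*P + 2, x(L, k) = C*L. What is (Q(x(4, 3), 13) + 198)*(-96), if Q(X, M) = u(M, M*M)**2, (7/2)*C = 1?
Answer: -464236704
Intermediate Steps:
C = 2/7 (C = (2/7)*1 = 2/7 ≈ 0.28571)
x(L, k) = 2*L/7
u(P, D) = 2 + D*P
Q(X, M) = (2 + M**3)**2 (Q(X, M) = (2 + (M*M)*M)**2 = (2 + M**2*M)**2 = (2 + M**3)**2)
(Q(x(4, 3), 13) + 198)*(-96) = ((2 + 13**3)**2 + 198)*(-96) = ((2 + 2197)**2 + 198)*(-96) = (2199**2 + 198)*(-96) = (4835601 + 198)*(-96) = 4835799*(-96) = -464236704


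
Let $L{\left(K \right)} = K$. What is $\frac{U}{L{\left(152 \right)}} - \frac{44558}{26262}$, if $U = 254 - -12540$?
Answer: $\frac{82305803}{997956} \approx 82.474$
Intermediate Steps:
$U = 12794$ ($U = 254 + 12540 = 12794$)
$\frac{U}{L{\left(152 \right)}} - \frac{44558}{26262} = \frac{12794}{152} - \frac{44558}{26262} = 12794 \cdot \frac{1}{152} - \frac{22279}{13131} = \frac{6397}{76} - \frac{22279}{13131} = \frac{82305803}{997956}$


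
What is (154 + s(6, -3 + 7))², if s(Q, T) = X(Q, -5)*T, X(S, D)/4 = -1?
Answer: 19044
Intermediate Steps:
X(S, D) = -4 (X(S, D) = 4*(-1) = -4)
s(Q, T) = -4*T
(154 + s(6, -3 + 7))² = (154 - 4*(-3 + 7))² = (154 - 4*4)² = (154 - 16)² = 138² = 19044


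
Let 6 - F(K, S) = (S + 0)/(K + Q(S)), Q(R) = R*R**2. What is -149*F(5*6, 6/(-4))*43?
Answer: -2755010/71 ≈ -38803.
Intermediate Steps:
Q(R) = R**3
F(K, S) = 6 - S/(K + S**3) (F(K, S) = 6 - (S + 0)/(K + S**3) = 6 - S/(K + S**3))
-149*F(5*6, 6/(-4))*43 = -149*(-6/(-4) + 6*(5*6) + 6*(6/(-4))**3)/(5*6 + (6/(-4))**3)*43 = -149*(-6*(-1)/4 + 6*30 + 6*(6*(-1/4))**3)/(30 + (6*(-1/4))**3)*43 = -149*(-1*(-3/2) + 180 + 6*(-3/2)**3)/(30 + (-3/2)**3)*43 = -149*(3/2 + 180 + 6*(-27/8))/(30 - 27/8)*43 = -149*(3/2 + 180 - 81/4)/213/8*43 = -1192*645/(213*4)*43 = -149*430/71*43 = -64070/71*43 = -2755010/71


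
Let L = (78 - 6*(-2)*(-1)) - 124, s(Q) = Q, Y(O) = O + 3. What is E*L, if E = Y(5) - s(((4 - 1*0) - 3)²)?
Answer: -406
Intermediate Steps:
Y(O) = 3 + O
E = 7 (E = (3 + 5) - ((4 - 1*0) - 3)² = 8 - ((4 + 0) - 3)² = 8 - (4 - 3)² = 8 - 1*1² = 8 - 1*1 = 8 - 1 = 7)
L = -58 (L = (78 + 12*(-1)) - 124 = (78 - 12) - 124 = 66 - 124 = -58)
E*L = 7*(-58) = -406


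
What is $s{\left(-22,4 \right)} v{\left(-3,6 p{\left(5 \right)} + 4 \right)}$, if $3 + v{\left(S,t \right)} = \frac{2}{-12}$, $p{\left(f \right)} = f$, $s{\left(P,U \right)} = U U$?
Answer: $- \frac{152}{3} \approx -50.667$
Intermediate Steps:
$s{\left(P,U \right)} = U^{2}$
$v{\left(S,t \right)} = - \frac{19}{6}$ ($v{\left(S,t \right)} = -3 + \frac{2}{-12} = -3 + 2 \left(- \frac{1}{12}\right) = -3 - \frac{1}{6} = - \frac{19}{6}$)
$s{\left(-22,4 \right)} v{\left(-3,6 p{\left(5 \right)} + 4 \right)} = 4^{2} \left(- \frac{19}{6}\right) = 16 \left(- \frac{19}{6}\right) = - \frac{152}{3}$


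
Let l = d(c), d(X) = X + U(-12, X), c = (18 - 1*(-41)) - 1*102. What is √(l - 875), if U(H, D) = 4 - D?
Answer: I*√871 ≈ 29.513*I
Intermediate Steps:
c = -43 (c = (18 + 41) - 102 = 59 - 102 = -43)
d(X) = 4 (d(X) = X + (4 - X) = 4)
l = 4
√(l - 875) = √(4 - 875) = √(-871) = I*√871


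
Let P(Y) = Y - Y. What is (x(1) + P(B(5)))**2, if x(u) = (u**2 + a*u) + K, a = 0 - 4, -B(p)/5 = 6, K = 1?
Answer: 4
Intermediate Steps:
B(p) = -30 (B(p) = -5*6 = -30)
P(Y) = 0
a = -4
x(u) = 1 + u**2 - 4*u (x(u) = (u**2 - 4*u) + 1 = 1 + u**2 - 4*u)
(x(1) + P(B(5)))**2 = ((1 + 1**2 - 4*1) + 0)**2 = ((1 + 1 - 4) + 0)**2 = (-2 + 0)**2 = (-2)**2 = 4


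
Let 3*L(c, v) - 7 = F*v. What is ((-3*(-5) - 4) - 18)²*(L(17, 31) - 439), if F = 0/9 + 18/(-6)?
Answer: -68747/3 ≈ -22916.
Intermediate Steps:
F = -3 (F = 0*(⅑) + 18*(-⅙) = 0 - 3 = -3)
L(c, v) = 7/3 - v (L(c, v) = 7/3 + (-3*v)/3 = 7/3 - v)
((-3*(-5) - 4) - 18)²*(L(17, 31) - 439) = ((-3*(-5) - 4) - 18)²*((7/3 - 1*31) - 439) = ((15 - 4) - 18)²*((7/3 - 31) - 439) = (11 - 18)²*(-86/3 - 439) = (-7)²*(-1403/3) = 49*(-1403/3) = -68747/3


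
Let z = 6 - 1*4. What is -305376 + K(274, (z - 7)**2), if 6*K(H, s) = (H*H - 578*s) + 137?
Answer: -1771493/6 ≈ -2.9525e+5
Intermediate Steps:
z = 2 (z = 6 - 4 = 2)
K(H, s) = 137/6 - 289*s/3 + H**2/6 (K(H, s) = ((H*H - 578*s) + 137)/6 = ((H**2 - 578*s) + 137)/6 = (137 + H**2 - 578*s)/6 = 137/6 - 289*s/3 + H**2/6)
-305376 + K(274, (z - 7)**2) = -305376 + (137/6 - 289*(2 - 7)**2/3 + (1/6)*274**2) = -305376 + (137/6 - 289/3*(-5)**2 + (1/6)*75076) = -305376 + (137/6 - 289/3*25 + 37538/3) = -305376 + (137/6 - 7225/3 + 37538/3) = -305376 + 60763/6 = -1771493/6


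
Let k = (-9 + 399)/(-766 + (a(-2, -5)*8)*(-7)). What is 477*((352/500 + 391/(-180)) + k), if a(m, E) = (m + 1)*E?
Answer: -229646933/261500 ≈ -878.19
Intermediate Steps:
a(m, E) = E*(1 + m) (a(m, E) = (1 + m)*E = E*(1 + m))
k = -195/523 (k = (-9 + 399)/(-766 + (-5*(1 - 2)*8)*(-7)) = 390/(-766 + (-5*(-1)*8)*(-7)) = 390/(-766 + (5*8)*(-7)) = 390/(-766 + 40*(-7)) = 390/(-766 - 280) = 390/(-1046) = 390*(-1/1046) = -195/523 ≈ -0.37285)
477*((352/500 + 391/(-180)) + k) = 477*((352/500 + 391/(-180)) - 195/523) = 477*((352*(1/500) + 391*(-1/180)) - 195/523) = 477*((88/125 - 391/180) - 195/523) = 477*(-6607/4500 - 195/523) = 477*(-4332961/2353500) = -229646933/261500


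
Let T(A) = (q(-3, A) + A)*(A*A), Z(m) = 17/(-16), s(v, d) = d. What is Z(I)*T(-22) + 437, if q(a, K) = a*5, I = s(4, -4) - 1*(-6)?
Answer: 77857/4 ≈ 19464.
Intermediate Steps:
I = 2 (I = -4 - 1*(-6) = -4 + 6 = 2)
Z(m) = -17/16 (Z(m) = 17*(-1/16) = -17/16)
q(a, K) = 5*a
T(A) = A**2*(-15 + A) (T(A) = (5*(-3) + A)*(A*A) = (-15 + A)*A**2 = A**2*(-15 + A))
Z(I)*T(-22) + 437 = -17*(-22)**2*(-15 - 22)/16 + 437 = -2057*(-37)/4 + 437 = -17/16*(-17908) + 437 = 76109/4 + 437 = 77857/4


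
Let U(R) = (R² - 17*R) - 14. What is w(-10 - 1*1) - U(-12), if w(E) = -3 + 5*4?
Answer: -317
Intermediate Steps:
w(E) = 17 (w(E) = -3 + 20 = 17)
U(R) = -14 + R² - 17*R
w(-10 - 1*1) - U(-12) = 17 - (-14 + (-12)² - 17*(-12)) = 17 - (-14 + 144 + 204) = 17 - 1*334 = 17 - 334 = -317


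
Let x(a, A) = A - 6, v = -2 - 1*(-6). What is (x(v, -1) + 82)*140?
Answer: 10500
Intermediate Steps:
v = 4 (v = -2 + 6 = 4)
x(a, A) = -6 + A
(x(v, -1) + 82)*140 = ((-6 - 1) + 82)*140 = (-7 + 82)*140 = 75*140 = 10500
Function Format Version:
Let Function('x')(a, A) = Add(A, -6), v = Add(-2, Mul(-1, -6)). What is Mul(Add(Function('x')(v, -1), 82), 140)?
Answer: 10500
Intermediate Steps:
v = 4 (v = Add(-2, 6) = 4)
Function('x')(a, A) = Add(-6, A)
Mul(Add(Function('x')(v, -1), 82), 140) = Mul(Add(Add(-6, -1), 82), 140) = Mul(Add(-7, 82), 140) = Mul(75, 140) = 10500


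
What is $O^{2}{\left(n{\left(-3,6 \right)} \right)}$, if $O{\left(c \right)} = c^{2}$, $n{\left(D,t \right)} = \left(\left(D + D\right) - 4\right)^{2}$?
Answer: $100000000$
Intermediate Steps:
$n{\left(D,t \right)} = \left(-4 + 2 D\right)^{2}$ ($n{\left(D,t \right)} = \left(2 D - 4\right)^{2} = \left(-4 + 2 D\right)^{2}$)
$O^{2}{\left(n{\left(-3,6 \right)} \right)} = \left(\left(4 \left(-2 - 3\right)^{2}\right)^{2}\right)^{2} = \left(\left(4 \left(-5\right)^{2}\right)^{2}\right)^{2} = \left(\left(4 \cdot 25\right)^{2}\right)^{2} = \left(100^{2}\right)^{2} = 10000^{2} = 100000000$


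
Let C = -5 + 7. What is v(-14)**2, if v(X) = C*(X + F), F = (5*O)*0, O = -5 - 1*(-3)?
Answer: 784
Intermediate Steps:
O = -2 (O = -5 + 3 = -2)
C = 2
F = 0 (F = (5*(-2))*0 = -10*0 = 0)
v(X) = 2*X (v(X) = 2*(X + 0) = 2*X)
v(-14)**2 = (2*(-14))**2 = (-28)**2 = 784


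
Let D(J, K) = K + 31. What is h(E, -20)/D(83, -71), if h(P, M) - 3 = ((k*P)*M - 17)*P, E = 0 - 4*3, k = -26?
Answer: -75087/40 ≈ -1877.2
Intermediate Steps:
E = -12 (E = 0 - 12 = -12)
D(J, K) = 31 + K
h(P, M) = 3 + P*(-17 - 26*M*P) (h(P, M) = 3 + ((-26*P)*M - 17)*P = 3 + (-26*M*P - 17)*P = 3 + (-17 - 26*M*P)*P = 3 + P*(-17 - 26*M*P))
h(E, -20)/D(83, -71) = (3 - 17*(-12) - 26*(-20)*(-12)²)/(31 - 71) = (3 + 204 - 26*(-20)*144)/(-40) = (3 + 204 + 74880)*(-1/40) = 75087*(-1/40) = -75087/40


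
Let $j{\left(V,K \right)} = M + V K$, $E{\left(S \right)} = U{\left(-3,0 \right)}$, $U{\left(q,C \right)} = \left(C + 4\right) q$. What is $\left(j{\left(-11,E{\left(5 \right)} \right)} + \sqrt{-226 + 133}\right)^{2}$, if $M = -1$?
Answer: $\left(131 + i \sqrt{93}\right)^{2} \approx 17068.0 + 2526.6 i$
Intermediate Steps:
$U{\left(q,C \right)} = q \left(4 + C\right)$ ($U{\left(q,C \right)} = \left(4 + C\right) q = q \left(4 + C\right)$)
$E{\left(S \right)} = -12$ ($E{\left(S \right)} = - 3 \left(4 + 0\right) = \left(-3\right) 4 = -12$)
$j{\left(V,K \right)} = -1 + K V$ ($j{\left(V,K \right)} = -1 + V K = -1 + K V$)
$\left(j{\left(-11,E{\left(5 \right)} \right)} + \sqrt{-226 + 133}\right)^{2} = \left(\left(-1 - -132\right) + \sqrt{-226 + 133}\right)^{2} = \left(\left(-1 + 132\right) + \sqrt{-93}\right)^{2} = \left(131 + i \sqrt{93}\right)^{2}$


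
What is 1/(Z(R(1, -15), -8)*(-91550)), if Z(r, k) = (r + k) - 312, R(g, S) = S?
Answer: 1/30669250 ≈ 3.2606e-8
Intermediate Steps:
Z(r, k) = -312 + k + r (Z(r, k) = (k + r) - 312 = -312 + k + r)
1/(Z(R(1, -15), -8)*(-91550)) = 1/(-312 - 8 - 15*(-91550)) = -1/91550/(-335) = -1/335*(-1/91550) = 1/30669250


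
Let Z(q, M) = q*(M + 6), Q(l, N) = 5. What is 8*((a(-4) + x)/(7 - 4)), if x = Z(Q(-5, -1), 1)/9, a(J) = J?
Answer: -8/27 ≈ -0.29630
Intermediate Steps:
Z(q, M) = q*(6 + M)
x = 35/9 (x = (5*(6 + 1))/9 = (5*7)*(⅑) = 35*(⅑) = 35/9 ≈ 3.8889)
8*((a(-4) + x)/(7 - 4)) = 8*((-4 + 35/9)/(7 - 4)) = 8*(-⅑/3) = 8*(-⅑*⅓) = 8*(-1/27) = -8/27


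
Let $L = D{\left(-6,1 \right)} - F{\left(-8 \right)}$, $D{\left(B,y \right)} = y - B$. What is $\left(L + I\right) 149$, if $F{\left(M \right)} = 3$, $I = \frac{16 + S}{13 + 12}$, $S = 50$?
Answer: $\frac{24734}{25} \approx 989.36$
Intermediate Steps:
$I = \frac{66}{25}$ ($I = \frac{16 + 50}{13 + 12} = \frac{66}{25} \approx 2.64$)
$L = 4$ ($L = \left(1 - -6\right) - 3 = \left(1 + 6\right) - 3 = 7 - 3 = 4$)
$\left(L + I\right) 149 = \left(4 + \frac{66}{25}\right) 149 = \frac{166}{25} \cdot 149 = \frac{24734}{25}$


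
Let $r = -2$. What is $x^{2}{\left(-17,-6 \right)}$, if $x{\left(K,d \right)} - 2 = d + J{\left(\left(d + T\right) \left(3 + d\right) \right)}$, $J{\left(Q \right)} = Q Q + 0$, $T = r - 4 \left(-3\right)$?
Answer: $19600$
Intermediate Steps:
$T = 10$ ($T = -2 - 4 \left(-3\right) = -2 - -12 = -2 + 12 = 10$)
$J{\left(Q \right)} = Q^{2}$ ($J{\left(Q \right)} = Q^{2} + 0 = Q^{2}$)
$x{\left(K,d \right)} = 2 + d + \left(3 + d\right)^{2} \left(10 + d\right)^{2}$ ($x{\left(K,d \right)} = 2 + \left(d + \left(\left(d + 10\right) \left(3 + d\right)\right)^{2}\right) = 2 + \left(d + \left(\left(10 + d\right) \left(3 + d\right)\right)^{2}\right) = 2 + \left(d + \left(\left(3 + d\right) \left(10 + d\right)\right)^{2}\right) = 2 + \left(d + \left(3 + d\right)^{2} \left(10 + d\right)^{2}\right) = 2 + d + \left(3 + d\right)^{2} \left(10 + d\right)^{2}$)
$x^{2}{\left(-17,-6 \right)} = \left(2 - 6 + \left(30 + \left(-6\right)^{2} + 13 \left(-6\right)\right)^{2}\right)^{2} = \left(2 - 6 + \left(30 + 36 - 78\right)^{2}\right)^{2} = \left(2 - 6 + \left(-12\right)^{2}\right)^{2} = \left(2 - 6 + 144\right)^{2} = 140^{2} = 19600$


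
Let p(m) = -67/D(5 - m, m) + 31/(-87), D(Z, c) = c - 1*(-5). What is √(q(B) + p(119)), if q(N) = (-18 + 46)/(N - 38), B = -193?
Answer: 53*I*√1275681/59334 ≈ 1.0089*I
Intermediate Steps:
D(Z, c) = 5 + c (D(Z, c) = c + 5 = 5 + c)
q(N) = 28/(-38 + N)
p(m) = -31/87 - 67/(5 + m) (p(m) = -67/(5 + m) + 31/(-87) = -67/(5 + m) + 31*(-1/87) = -67/(5 + m) - 31/87 = -31/87 - 67/(5 + m))
√(q(B) + p(119)) = √(28/(-38 - 193) + (-5984 - 31*119)/(87*(5 + 119))) = √(28/(-231) + (1/87)*(-5984 - 3689)/124) = √(28*(-1/231) + (1/87)*(1/124)*(-9673)) = √(-4/33 - 9673/10788) = √(-120787/118668) = 53*I*√1275681/59334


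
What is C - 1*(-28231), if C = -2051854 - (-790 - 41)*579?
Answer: -1542474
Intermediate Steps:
C = -1570705 (C = -2051854 - (-831)*579 = -2051854 - 1*(-481149) = -2051854 + 481149 = -1570705)
C - 1*(-28231) = -1570705 - 1*(-28231) = -1570705 + 28231 = -1542474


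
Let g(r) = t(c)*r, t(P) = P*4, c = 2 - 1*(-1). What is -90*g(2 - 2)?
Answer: 0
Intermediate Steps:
c = 3 (c = 2 + 1 = 3)
t(P) = 4*P
g(r) = 12*r (g(r) = (4*3)*r = 12*r)
-90*g(2 - 2) = -1080*(2 - 2) = -1080*0 = -90*0 = 0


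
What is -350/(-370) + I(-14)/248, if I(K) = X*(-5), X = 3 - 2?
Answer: 8495/9176 ≈ 0.92579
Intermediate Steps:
X = 1
I(K) = -5 (I(K) = 1*(-5) = -5)
-350/(-370) + I(-14)/248 = -350/(-370) - 5/248 = -350*(-1/370) - 5*1/248 = 35/37 - 5/248 = 8495/9176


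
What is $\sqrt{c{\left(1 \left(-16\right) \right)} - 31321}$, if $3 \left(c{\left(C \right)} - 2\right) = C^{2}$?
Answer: $\frac{i \sqrt{281103}}{3} \approx 176.73 i$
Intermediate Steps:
$c{\left(C \right)} = 2 + \frac{C^{2}}{3}$
$\sqrt{c{\left(1 \left(-16\right) \right)} - 31321} = \sqrt{\left(2 + \frac{\left(1 \left(-16\right)\right)^{2}}{3}\right) - 31321} = \sqrt{\left(2 + \frac{\left(-16\right)^{2}}{3}\right) - 31321} = \sqrt{\left(2 + \frac{1}{3} \cdot 256\right) - 31321} = \sqrt{\left(2 + \frac{256}{3}\right) - 31321} = \sqrt{\frac{262}{3} - 31321} = \sqrt{- \frac{93701}{3}} = \frac{i \sqrt{281103}}{3}$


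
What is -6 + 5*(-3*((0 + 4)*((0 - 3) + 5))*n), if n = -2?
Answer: 234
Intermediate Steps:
-6 + 5*(-3*((0 + 4)*((0 - 3) + 5))*n) = -6 + 5*(-3*((0 + 4)*((0 - 3) + 5))*(-2)) = -6 + 5*(-3*(4*(-3 + 5))*(-2)) = -6 + 5*(-3*(4*2)*(-2)) = -6 + 5*(-3*8*(-2)) = -6 + 5*(-(-48)) = -6 + 5*(-3*(-16)) = -6 + 5*48 = -6 + 240 = 234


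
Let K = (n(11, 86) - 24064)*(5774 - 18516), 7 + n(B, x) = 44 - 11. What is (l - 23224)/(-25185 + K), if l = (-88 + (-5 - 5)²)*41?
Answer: -22732/306267011 ≈ -7.4223e-5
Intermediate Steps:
n(B, x) = 26 (n(B, x) = -7 + (44 - 11) = -7 + 33 = 26)
K = 306292196 (K = (26 - 24064)*(5774 - 18516) = -24038*(-12742) = 306292196)
l = 492 (l = (-88 + (-10)²)*41 = (-88 + 100)*41 = 12*41 = 492)
(l - 23224)/(-25185 + K) = (492 - 23224)/(-25185 + 306292196) = -22732/306267011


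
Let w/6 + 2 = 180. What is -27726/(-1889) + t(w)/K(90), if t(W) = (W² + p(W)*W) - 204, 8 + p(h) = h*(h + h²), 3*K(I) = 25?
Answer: 7379807838378378/47225 ≈ 1.5627e+11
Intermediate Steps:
w = 1068 (w = -12 + 6*180 = -12 + 1080 = 1068)
K(I) = 25/3 (K(I) = (⅓)*25 = 25/3)
p(h) = -8 + h*(h + h²)
t(W) = -204 + W² + W*(-8 + W² + W³) (t(W) = (W² + (-8 + W² + W³)*W) - 204 = (W² + W*(-8 + W² + W³)) - 204 = -204 + W² + W*(-8 + W² + W³))
-27726/(-1889) + t(w)/K(90) = -27726/(-1889) + (-204 + 1068² + 1068*(-8 + 1068² + 1068³))/(25/3) = -27726*(-1/1889) + (-204 + 1140624 + 1068*(-8 + 1140624 + 1218186432))*(3/25) = 27726/1889 + (-204 + 1140624 + 1068*1219327048)*(3/25) = 27726/1889 + (-204 + 1140624 + 1302241287264)*(3/25) = 27726/1889 + 1302242427684*(3/25) = 27726/1889 + 3906727283052/25 = 7379807838378378/47225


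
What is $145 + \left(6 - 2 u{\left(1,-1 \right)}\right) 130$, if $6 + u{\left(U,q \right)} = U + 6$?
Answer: $665$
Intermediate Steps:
$u{\left(U,q \right)} = U$ ($u{\left(U,q \right)} = -6 + \left(U + 6\right) = -6 + \left(6 + U\right) = U$)
$145 + \left(6 - 2 u{\left(1,-1 \right)}\right) 130 = 145 + \left(6 - 2\right) 130 = 145 + 4 \cdot 130 = 145 + 520 = 665$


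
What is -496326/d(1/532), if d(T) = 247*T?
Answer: -13897128/13 ≈ -1.0690e+6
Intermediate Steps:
-496326/d(1/532) = -496326/(247/532) = -496326/(247*(1/532)) = -496326/13/28 = -496326*28/13 = -13897128/13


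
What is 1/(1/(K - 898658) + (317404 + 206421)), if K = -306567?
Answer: 1205225/631326985624 ≈ 1.9090e-6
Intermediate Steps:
1/(1/(K - 898658) + (317404 + 206421)) = 1/(1/(-306567 - 898658) + (317404 + 206421)) = 1/(1/(-1205225) + 523825) = 1/(-1/1205225 + 523825) = 1/(631326985624/1205225) = 1205225/631326985624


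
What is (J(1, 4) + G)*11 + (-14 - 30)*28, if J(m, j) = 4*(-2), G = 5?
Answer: -1265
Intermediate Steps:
J(m, j) = -8
(J(1, 4) + G)*11 + (-14 - 30)*28 = (-8 + 5)*11 + (-14 - 30)*28 = -3*11 - 44*28 = -33 - 1232 = -1265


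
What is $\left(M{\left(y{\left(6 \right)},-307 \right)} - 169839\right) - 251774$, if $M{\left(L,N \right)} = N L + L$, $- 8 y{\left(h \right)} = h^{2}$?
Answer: $-420236$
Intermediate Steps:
$y{\left(h \right)} = - \frac{h^{2}}{8}$
$M{\left(L,N \right)} = L + L N$ ($M{\left(L,N \right)} = L N + L = L + L N$)
$\left(M{\left(y{\left(6 \right)},-307 \right)} - 169839\right) - 251774 = \left(- \frac{6^{2}}{8} \left(1 - 307\right) - 169839\right) - 251774 = \left(\left(- \frac{1}{8}\right) 36 \left(-306\right) - 169839\right) - 251774 = \left(\left(- \frac{9}{2}\right) \left(-306\right) - 169839\right) - 251774 = \left(1377 - 169839\right) - 251774 = -168462 - 251774 = -420236$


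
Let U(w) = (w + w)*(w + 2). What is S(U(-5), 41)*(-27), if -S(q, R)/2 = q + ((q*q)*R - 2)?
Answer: 1994112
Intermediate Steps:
U(w) = 2*w*(2 + w) (U(w) = (2*w)*(2 + w) = 2*w*(2 + w))
S(q, R) = 4 - 2*q - 2*R*q² (S(q, R) = -2*(q + ((q*q)*R - 2)) = -2*(q + (q²*R - 2)) = -2*(q + (R*q² - 2)) = -2*(q + (-2 + R*q²)) = -2*(-2 + q + R*q²) = 4 - 2*q - 2*R*q²)
S(U(-5), 41)*(-27) = (4 - 4*(-5)*(2 - 5) - 2*41*(2*(-5)*(2 - 5))²)*(-27) = (4 - 4*(-5)*(-3) - 2*41*(2*(-5)*(-3))²)*(-27) = (4 - 2*30 - 2*41*30²)*(-27) = (4 - 60 - 2*41*900)*(-27) = (4 - 60 - 73800)*(-27) = -73856*(-27) = 1994112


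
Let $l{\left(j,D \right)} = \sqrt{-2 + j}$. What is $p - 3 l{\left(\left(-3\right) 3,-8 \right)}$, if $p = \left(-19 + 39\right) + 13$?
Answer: $33 - 3 i \sqrt{11} \approx 33.0 - 9.9499 i$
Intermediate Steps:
$p = 33$ ($p = 20 + 13 = 33$)
$p - 3 l{\left(\left(-3\right) 3,-8 \right)} = 33 - 3 \sqrt{-2 - 9} = 33 - 3 \sqrt{-11} = 33 - 3 i \sqrt{11}$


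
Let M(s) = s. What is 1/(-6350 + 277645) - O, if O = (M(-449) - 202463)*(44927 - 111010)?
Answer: -3637803796556319/271295 ≈ -1.3409e+10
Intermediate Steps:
O = 13409033696 (O = (-449 - 202463)*(44927 - 111010) = -202912*(-66083) = 13409033696)
1/(-6350 + 277645) - O = 1/(-6350 + 277645) - 1*13409033696 = 1/271295 - 13409033696 = -3637803796556319/271295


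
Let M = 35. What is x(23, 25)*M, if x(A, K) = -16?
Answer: -560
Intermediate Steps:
x(23, 25)*M = -16*35 = -560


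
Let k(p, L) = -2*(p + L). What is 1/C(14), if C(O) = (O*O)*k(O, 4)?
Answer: -1/7056 ≈ -0.00014172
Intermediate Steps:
k(p, L) = -2*L - 2*p (k(p, L) = -2*(L + p) = -2*L - 2*p)
C(O) = O²*(-8 - 2*O) (C(O) = (O*O)*(-2*4 - 2*O) = O²*(-8 - 2*O))
1/C(14) = 1/(2*14²*(-4 - 1*14)) = 1/(2*196*(-4 - 14)) = 1/(2*196*(-18)) = 1/(-7056) = -1/7056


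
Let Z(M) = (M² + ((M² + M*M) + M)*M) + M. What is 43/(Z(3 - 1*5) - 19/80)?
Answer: -3440/819 ≈ -4.2002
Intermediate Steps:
Z(M) = M + M² + M*(M + 2*M²) (Z(M) = (M² + ((M² + M²) + M)*M) + M = (M² + (2*M² + M)*M) + M = (M² + (M + 2*M²)*M) + M = (M² + M*(M + 2*M²)) + M = M + M² + M*(M + 2*M²))
43/(Z(3 - 1*5) - 19/80) = 43/((3 - 1*5)*(1 + 2*(3 - 1*5) + 2*(3 - 1*5)²) - 19/80) = 43/((3 - 5)*(1 + 2*(3 - 5) + 2*(3 - 5)²) - 19*1/80) = 43/(-2*(1 + 2*(-2) + 2*(-2)²) - 19/80) = 43/(-2*(1 - 4 + 2*4) - 19/80) = 43/(-2*(1 - 4 + 8) - 19/80) = 43/(-2*5 - 19/80) = 43/(-10 - 19/80) = 43/(-819/80) = 43*(-80/819) = -3440/819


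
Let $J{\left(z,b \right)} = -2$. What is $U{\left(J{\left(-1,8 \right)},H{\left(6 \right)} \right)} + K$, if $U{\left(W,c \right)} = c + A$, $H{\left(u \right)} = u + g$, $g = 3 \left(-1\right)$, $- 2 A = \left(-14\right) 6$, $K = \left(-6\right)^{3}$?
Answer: $-171$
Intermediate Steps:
$K = -216$
$A = 42$ ($A = - \frac{\left(-14\right) 6}{2} = \left(- \frac{1}{2}\right) \left(-84\right) = 42$)
$g = -3$
$H{\left(u \right)} = -3 + u$ ($H{\left(u \right)} = u - 3 = -3 + u$)
$U{\left(W,c \right)} = 42 + c$ ($U{\left(W,c \right)} = c + 42 = 42 + c$)
$U{\left(J{\left(-1,8 \right)},H{\left(6 \right)} \right)} + K = \left(42 + \left(-3 + 6\right)\right) - 216 = \left(42 + 3\right) - 216 = 45 - 216 = -171$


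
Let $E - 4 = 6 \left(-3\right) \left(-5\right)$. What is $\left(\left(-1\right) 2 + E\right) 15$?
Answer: $1380$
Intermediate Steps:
$E = 94$ ($E = 4 + 6 \left(-3\right) \left(-5\right) = 4 - -90 = 4 + 90 = 94$)
$\left(\left(-1\right) 2 + E\right) 15 = \left(\left(-1\right) 2 + 94\right) 15 = \left(-2 + 94\right) 15 = 92 \cdot 15 = 1380$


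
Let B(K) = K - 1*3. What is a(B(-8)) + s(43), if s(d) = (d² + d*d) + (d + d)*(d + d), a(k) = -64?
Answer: 11030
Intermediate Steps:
B(K) = -3 + K (B(K) = K - 3 = -3 + K)
s(d) = 6*d² (s(d) = (d² + d²) + (2*d)*(2*d) = 2*d² + 4*d² = 6*d²)
a(B(-8)) + s(43) = -64 + 6*43² = -64 + 6*1849 = -64 + 11094 = 11030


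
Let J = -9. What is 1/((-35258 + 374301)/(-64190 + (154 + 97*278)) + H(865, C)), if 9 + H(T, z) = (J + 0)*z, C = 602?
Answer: -37070/201517933 ≈ -0.00018395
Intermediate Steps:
H(T, z) = -9 - 9*z (H(T, z) = -9 + (-9 + 0)*z = -9 - 9*z)
1/((-35258 + 374301)/(-64190 + (154 + 97*278)) + H(865, C)) = 1/((-35258 + 374301)/(-64190 + (154 + 97*278)) + (-9 - 9*602)) = 1/(339043/(-64190 + (154 + 26966)) + (-9 - 5418)) = 1/(339043/(-64190 + 27120) - 5427) = 1/(339043/(-37070) - 5427) = 1/(339043*(-1/37070) - 5427) = 1/(-339043/37070 - 5427) = 1/(-201517933/37070) = -37070/201517933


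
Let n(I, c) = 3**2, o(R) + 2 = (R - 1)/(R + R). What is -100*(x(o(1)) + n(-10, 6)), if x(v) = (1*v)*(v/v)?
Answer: -700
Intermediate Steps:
o(R) = -2 + (-1 + R)/(2*R) (o(R) = -2 + (R - 1)/(R + R) = -2 + (-1 + R)/((2*R)) = -2 + (-1 + R)*(1/(2*R)) = -2 + (-1 + R)/(2*R))
n(I, c) = 9
x(v) = v (x(v) = v*1 = v)
-100*(x(o(1)) + n(-10, 6)) = -100*((1/2)*(-1 - 3*1)/1 + 9) = -100*((1/2)*1*(-1 - 3) + 9) = -100*((1/2)*1*(-4) + 9) = -100*(-2 + 9) = -100*7 = -700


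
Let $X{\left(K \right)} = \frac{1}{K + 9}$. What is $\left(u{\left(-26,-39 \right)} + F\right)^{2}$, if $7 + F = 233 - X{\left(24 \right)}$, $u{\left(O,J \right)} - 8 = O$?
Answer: $\frac{47100769}{1089} \approx 43251.0$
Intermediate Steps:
$X{\left(K \right)} = \frac{1}{9 + K}$
$u{\left(O,J \right)} = 8 + O$
$F = \frac{7457}{33}$ ($F = -7 + \left(233 - \frac{1}{9 + 24}\right) = -7 + \left(233 - \frac{1}{33}\right) = -7 + \frac{7688}{33} = \frac{7457}{33} \approx 225.97$)
$\left(u{\left(-26,-39 \right)} + F\right)^{2} = \left(\left(8 - 26\right) + \frac{7457}{33}\right)^{2} = \left(-18 + \frac{7457}{33}\right)^{2} = \left(\frac{6863}{33}\right)^{2} = \frac{47100769}{1089}$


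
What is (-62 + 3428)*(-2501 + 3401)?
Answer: 3029400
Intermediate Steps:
(-62 + 3428)*(-2501 + 3401) = 3366*900 = 3029400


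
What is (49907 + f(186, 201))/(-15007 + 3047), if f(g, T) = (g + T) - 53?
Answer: -50241/11960 ≈ -4.2008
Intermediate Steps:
f(g, T) = -53 + T + g (f(g, T) = (T + g) - 53 = -53 + T + g)
(49907 + f(186, 201))/(-15007 + 3047) = (49907 + (-53 + 201 + 186))/(-15007 + 3047) = (49907 + 334)/(-11960) = 50241*(-1/11960) = -50241/11960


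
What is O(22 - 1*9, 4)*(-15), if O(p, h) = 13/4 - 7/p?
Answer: -2115/52 ≈ -40.673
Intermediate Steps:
O(p, h) = 13/4 - 7/p (O(p, h) = 13*(1/4) - 7/p = 13/4 - 7/p)
O(22 - 1*9, 4)*(-15) = (13/4 - 7/(22 - 1*9))*(-15) = (13/4 - 7/(22 - 9))*(-15) = (13/4 - 7/13)*(-15) = (141/52)*(-15) = -2115/52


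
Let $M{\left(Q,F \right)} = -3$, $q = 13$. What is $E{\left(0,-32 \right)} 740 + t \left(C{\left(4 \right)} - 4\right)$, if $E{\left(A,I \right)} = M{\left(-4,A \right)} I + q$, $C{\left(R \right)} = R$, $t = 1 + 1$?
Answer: $80660$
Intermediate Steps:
$t = 2$
$E{\left(A,I \right)} = 13 - 3 I$ ($E{\left(A,I \right)} = - 3 I + 13 = 13 - 3 I$)
$E{\left(0,-32 \right)} 740 + t \left(C{\left(4 \right)} - 4\right) = \left(13 - -96\right) 740 + 2 \left(4 - 4\right) = \left(13 + 96\right) 740 + 2 \cdot 0 = 109 \cdot 740 + 0 = 80660 + 0 = 80660$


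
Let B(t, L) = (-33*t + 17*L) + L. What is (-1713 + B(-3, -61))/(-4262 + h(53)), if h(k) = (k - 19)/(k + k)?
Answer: 143736/225869 ≈ 0.63637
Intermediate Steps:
B(t, L) = -33*t + 18*L
h(k) = (-19 + k)/(2*k) (h(k) = (-19 + k)/((2*k)) = (-19 + k)*(1/(2*k)) = (-19 + k)/(2*k))
(-1713 + B(-3, -61))/(-4262 + h(53)) = (-1713 + (-33*(-3) + 18*(-61)))/(-4262 + (½)*(-19 + 53)/53) = (-1713 + (99 - 1098))/(-4262 + (½)*(1/53)*34) = (-1713 - 999)/(-4262 + 17/53) = -2712/(-225869/53) = -2712*(-53/225869) = 143736/225869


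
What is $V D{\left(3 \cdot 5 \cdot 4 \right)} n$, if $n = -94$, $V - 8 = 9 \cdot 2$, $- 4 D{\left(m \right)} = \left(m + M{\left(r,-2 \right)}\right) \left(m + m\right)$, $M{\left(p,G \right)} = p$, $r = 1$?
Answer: $4472520$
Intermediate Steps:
$D{\left(m \right)} = - \frac{m \left(1 + m\right)}{2}$ ($D{\left(m \right)} = - \frac{\left(m + 1\right) \left(m + m\right)}{4} = - \frac{\left(1 + m\right) 2 m}{4} = - \frac{2 m \left(1 + m\right)}{4} = - \frac{m \left(1 + m\right)}{2}$)
$V = 26$ ($V = 8 + 9 \cdot 2 = 8 + 18 = 26$)
$V D{\left(3 \cdot 5 \cdot 4 \right)} n = 26 \left(- \frac{3 \cdot 5 \cdot 4 \left(1 + 3 \cdot 5 \cdot 4\right)}{2}\right) \left(-94\right) = 26 \left(- \frac{15 \cdot 4 \left(1 + 15 \cdot 4\right)}{2}\right) \left(-94\right) = 26 \left(\left(- \frac{1}{2}\right) 60 \left(1 + 60\right)\right) \left(-94\right) = 26 \left(\left(- \frac{1}{2}\right) 60 \cdot 61\right) \left(-94\right) = 26 \left(-1830\right) \left(-94\right) = \left(-47580\right) \left(-94\right) = 4472520$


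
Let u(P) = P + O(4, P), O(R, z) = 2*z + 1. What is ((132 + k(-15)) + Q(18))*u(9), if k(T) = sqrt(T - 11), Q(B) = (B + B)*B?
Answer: 21840 + 28*I*sqrt(26) ≈ 21840.0 + 142.77*I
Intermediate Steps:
Q(B) = 2*B**2 (Q(B) = (2*B)*B = 2*B**2)
O(R, z) = 1 + 2*z
k(T) = sqrt(-11 + T)
u(P) = 1 + 3*P (u(P) = P + (1 + 2*P) = 1 + 3*P)
((132 + k(-15)) + Q(18))*u(9) = ((132 + sqrt(-11 - 15)) + 2*18**2)*(1 + 3*9) = ((132 + sqrt(-26)) + 2*324)*(1 + 27) = ((132 + I*sqrt(26)) + 648)*28 = (780 + I*sqrt(26))*28 = 21840 + 28*I*sqrt(26)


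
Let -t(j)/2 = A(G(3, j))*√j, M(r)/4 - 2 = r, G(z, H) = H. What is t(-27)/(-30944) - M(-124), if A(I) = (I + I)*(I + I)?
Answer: 488 + 2187*I*√3/3868 ≈ 488.0 + 0.97932*I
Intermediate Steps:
M(r) = 8 + 4*r
A(I) = 4*I² (A(I) = (2*I)*(2*I) = 4*I²)
t(j) = -8*j^(5/2) (t(j) = -2*4*j²*√j = -8*j^(5/2))
t(-27)/(-30944) - M(-124) = -17496*I*√3/(-30944) - (8 + 4*(-124)) = -17496*I*√3*(-1/30944) - (8 - 496) = -17496*I*√3*(-1/30944) - 1*(-488) = 2187*I*√3/3868 + 488 = 488 + 2187*I*√3/3868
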